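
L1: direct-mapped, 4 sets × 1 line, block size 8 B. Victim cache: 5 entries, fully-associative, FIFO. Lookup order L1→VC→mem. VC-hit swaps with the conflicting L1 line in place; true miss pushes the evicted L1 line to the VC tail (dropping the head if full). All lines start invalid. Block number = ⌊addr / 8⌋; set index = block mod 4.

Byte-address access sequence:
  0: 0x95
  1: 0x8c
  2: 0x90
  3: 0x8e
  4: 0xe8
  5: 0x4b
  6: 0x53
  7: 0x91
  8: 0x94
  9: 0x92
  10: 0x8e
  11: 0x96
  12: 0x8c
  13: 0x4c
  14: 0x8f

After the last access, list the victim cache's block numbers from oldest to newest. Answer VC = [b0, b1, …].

#0 0x95→b18/s2 MISS; vc=[]
#1 0x8c→b17/s1 MISS; vc=[]
#2 0x90→b18/s2 L1-HIT; vc=[]
#3 0x8e→b17/s1 L1-HIT; vc=[]
#4 0xe8→b29/s1 MISS; vc=[17]
#5 0x4b→b9/s1 MISS; vc=[17,29]
#6 0x53→b10/s2 MISS; vc=[17,29,18]
#7 0x91→b18/s2 VC-HIT; vc=[17,29,10]
#8 0x94→b18/s2 L1-HIT; vc=[17,29,10]
#9 0x92→b18/s2 L1-HIT; vc=[17,29,10]
#10 0x8e→b17/s1 VC-HIT; vc=[9,29,10]
#11 0x96→b18/s2 L1-HIT; vc=[9,29,10]
#12 0x8c→b17/s1 L1-HIT; vc=[9,29,10]
#13 0x4c→b9/s1 VC-HIT; vc=[17,29,10]
#14 0x8f→b17/s1 VC-HIT; vc=[9,29,10]

VC = [9, 29, 10]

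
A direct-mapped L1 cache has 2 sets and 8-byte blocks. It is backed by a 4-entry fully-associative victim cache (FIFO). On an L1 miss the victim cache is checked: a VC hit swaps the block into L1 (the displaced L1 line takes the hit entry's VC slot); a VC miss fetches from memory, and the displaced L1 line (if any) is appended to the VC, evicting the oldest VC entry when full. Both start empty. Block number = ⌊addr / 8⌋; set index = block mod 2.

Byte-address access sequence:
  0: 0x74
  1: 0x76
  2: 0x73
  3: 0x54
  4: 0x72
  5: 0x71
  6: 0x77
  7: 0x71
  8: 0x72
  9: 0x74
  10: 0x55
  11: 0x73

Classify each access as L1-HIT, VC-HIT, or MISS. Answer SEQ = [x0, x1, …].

SEQ = [MISS, L1-HIT, L1-HIT, MISS, VC-HIT, L1-HIT, L1-HIT, L1-HIT, L1-HIT, L1-HIT, VC-HIT, VC-HIT]

  [0] addr=0x74 blk=14 s=0: MISS | VC []
  [1] addr=0x76 blk=14 s=0: L1-HIT | VC []
  [2] addr=0x73 blk=14 s=0: L1-HIT | VC []
  [3] addr=0x54 blk=10 s=0: MISS | VC [14]
  [4] addr=0x72 blk=14 s=0: VC-HIT | VC [10]
  [5] addr=0x71 blk=14 s=0: L1-HIT | VC [10]
  [6] addr=0x77 blk=14 s=0: L1-HIT | VC [10]
  [7] addr=0x71 blk=14 s=0: L1-HIT | VC [10]
  [8] addr=0x72 blk=14 s=0: L1-HIT | VC [10]
  [9] addr=0x74 blk=14 s=0: L1-HIT | VC [10]
  [10] addr=0x55 blk=10 s=0: VC-HIT | VC [14]
  [11] addr=0x73 blk=14 s=0: VC-HIT | VC [10]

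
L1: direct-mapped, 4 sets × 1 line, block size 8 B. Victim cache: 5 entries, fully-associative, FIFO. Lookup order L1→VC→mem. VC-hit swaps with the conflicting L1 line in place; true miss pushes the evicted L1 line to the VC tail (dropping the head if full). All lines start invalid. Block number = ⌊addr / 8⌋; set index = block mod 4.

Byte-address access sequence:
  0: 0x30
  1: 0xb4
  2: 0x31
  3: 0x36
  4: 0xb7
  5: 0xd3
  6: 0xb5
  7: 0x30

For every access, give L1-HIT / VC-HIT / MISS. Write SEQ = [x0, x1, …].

#0 0x30→b6/s2 MISS; vc=[]
#1 0xb4→b22/s2 MISS; vc=[6]
#2 0x31→b6/s2 VC-HIT; vc=[22]
#3 0x36→b6/s2 L1-HIT; vc=[22]
#4 0xb7→b22/s2 VC-HIT; vc=[6]
#5 0xd3→b26/s2 MISS; vc=[6,22]
#6 0xb5→b22/s2 VC-HIT; vc=[6,26]
#7 0x30→b6/s2 VC-HIT; vc=[22,26]

SEQ = [MISS, MISS, VC-HIT, L1-HIT, VC-HIT, MISS, VC-HIT, VC-HIT]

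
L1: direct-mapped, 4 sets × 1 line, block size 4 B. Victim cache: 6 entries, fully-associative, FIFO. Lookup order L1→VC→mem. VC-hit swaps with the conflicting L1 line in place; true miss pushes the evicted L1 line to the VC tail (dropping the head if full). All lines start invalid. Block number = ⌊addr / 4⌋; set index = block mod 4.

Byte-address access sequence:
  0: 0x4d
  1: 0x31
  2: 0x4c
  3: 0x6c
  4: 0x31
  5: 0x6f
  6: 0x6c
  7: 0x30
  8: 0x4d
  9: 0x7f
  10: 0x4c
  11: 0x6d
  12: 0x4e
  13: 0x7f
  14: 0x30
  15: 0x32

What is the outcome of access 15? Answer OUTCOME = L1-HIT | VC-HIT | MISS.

OUTCOME = L1-HIT

0: 0x4d (blk 19, set 3) → MISS  vc=[]
1: 0x31 (blk 12, set 0) → MISS  vc=[]
2: 0x4c (blk 19, set 3) → L1-HIT  vc=[]
3: 0x6c (blk 27, set 3) → MISS  vc=[19]
4: 0x31 (blk 12, set 0) → L1-HIT  vc=[19]
5: 0x6f (blk 27, set 3) → L1-HIT  vc=[19]
6: 0x6c (blk 27, set 3) → L1-HIT  vc=[19]
7: 0x30 (blk 12, set 0) → L1-HIT  vc=[19]
8: 0x4d (blk 19, set 3) → VC-HIT  vc=[27]
9: 0x7f (blk 31, set 3) → MISS  vc=[27, 19]
10: 0x4c (blk 19, set 3) → VC-HIT  vc=[27, 31]
11: 0x6d (blk 27, set 3) → VC-HIT  vc=[19, 31]
12: 0x4e (blk 19, set 3) → VC-HIT  vc=[27, 31]
13: 0x7f (blk 31, set 3) → VC-HIT  vc=[27, 19]
14: 0x30 (blk 12, set 0) → L1-HIT  vc=[27, 19]
15: 0x32 (blk 12, set 0) → L1-HIT  vc=[27, 19]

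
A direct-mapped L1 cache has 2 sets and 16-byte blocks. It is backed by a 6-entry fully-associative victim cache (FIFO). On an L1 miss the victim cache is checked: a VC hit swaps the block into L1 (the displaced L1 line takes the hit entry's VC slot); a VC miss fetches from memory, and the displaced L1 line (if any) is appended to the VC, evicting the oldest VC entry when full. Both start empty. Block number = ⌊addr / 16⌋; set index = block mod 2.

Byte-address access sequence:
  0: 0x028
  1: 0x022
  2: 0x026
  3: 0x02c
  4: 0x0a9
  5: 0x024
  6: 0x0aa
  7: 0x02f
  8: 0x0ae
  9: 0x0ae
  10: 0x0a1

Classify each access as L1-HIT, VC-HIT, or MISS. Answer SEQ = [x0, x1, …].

SEQ = [MISS, L1-HIT, L1-HIT, L1-HIT, MISS, VC-HIT, VC-HIT, VC-HIT, VC-HIT, L1-HIT, L1-HIT]

#0 0x28→b2/s0 MISS; vc=[]
#1 0x22→b2/s0 L1-HIT; vc=[]
#2 0x26→b2/s0 L1-HIT; vc=[]
#3 0x2c→b2/s0 L1-HIT; vc=[]
#4 0xa9→b10/s0 MISS; vc=[2]
#5 0x24→b2/s0 VC-HIT; vc=[10]
#6 0xaa→b10/s0 VC-HIT; vc=[2]
#7 0x2f→b2/s0 VC-HIT; vc=[10]
#8 0xae→b10/s0 VC-HIT; vc=[2]
#9 0xae→b10/s0 L1-HIT; vc=[2]
#10 0xa1→b10/s0 L1-HIT; vc=[2]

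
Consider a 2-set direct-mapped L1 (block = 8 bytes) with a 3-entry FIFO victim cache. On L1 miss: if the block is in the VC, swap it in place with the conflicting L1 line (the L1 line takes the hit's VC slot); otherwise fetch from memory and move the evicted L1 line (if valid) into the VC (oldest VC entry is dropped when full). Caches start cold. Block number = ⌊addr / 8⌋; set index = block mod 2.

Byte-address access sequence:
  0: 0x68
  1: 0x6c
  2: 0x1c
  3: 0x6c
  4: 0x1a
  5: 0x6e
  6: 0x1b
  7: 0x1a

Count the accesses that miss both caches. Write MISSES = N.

MISSES = 2

  [0] addr=0x68 blk=13 s=1: MISS | VC []
  [1] addr=0x6c blk=13 s=1: L1-HIT | VC []
  [2] addr=0x1c blk=3 s=1: MISS | VC [13]
  [3] addr=0x6c blk=13 s=1: VC-HIT | VC [3]
  [4] addr=0x1a blk=3 s=1: VC-HIT | VC [13]
  [5] addr=0x6e blk=13 s=1: VC-HIT | VC [3]
  [6] addr=0x1b blk=3 s=1: VC-HIT | VC [13]
  [7] addr=0x1a blk=3 s=1: L1-HIT | VC [13]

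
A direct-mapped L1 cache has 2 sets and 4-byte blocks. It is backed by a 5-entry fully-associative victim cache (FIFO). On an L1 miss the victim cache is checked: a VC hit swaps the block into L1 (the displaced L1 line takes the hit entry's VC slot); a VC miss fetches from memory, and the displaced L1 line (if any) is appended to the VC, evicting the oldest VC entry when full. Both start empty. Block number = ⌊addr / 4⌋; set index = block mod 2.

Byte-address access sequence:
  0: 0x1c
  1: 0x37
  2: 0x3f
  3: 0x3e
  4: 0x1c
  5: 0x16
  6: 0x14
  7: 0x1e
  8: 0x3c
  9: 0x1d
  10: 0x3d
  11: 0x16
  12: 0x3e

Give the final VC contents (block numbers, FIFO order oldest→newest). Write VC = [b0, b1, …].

VC = [7, 13, 5]

0: 0x1c (blk 7, set 1) → MISS  vc=[]
1: 0x37 (blk 13, set 1) → MISS  vc=[7]
2: 0x3f (blk 15, set 1) → MISS  vc=[7, 13]
3: 0x3e (blk 15, set 1) → L1-HIT  vc=[7, 13]
4: 0x1c (blk 7, set 1) → VC-HIT  vc=[15, 13]
5: 0x16 (blk 5, set 1) → MISS  vc=[15, 13, 7]
6: 0x14 (blk 5, set 1) → L1-HIT  vc=[15, 13, 7]
7: 0x1e (blk 7, set 1) → VC-HIT  vc=[15, 13, 5]
8: 0x3c (blk 15, set 1) → VC-HIT  vc=[7, 13, 5]
9: 0x1d (blk 7, set 1) → VC-HIT  vc=[15, 13, 5]
10: 0x3d (blk 15, set 1) → VC-HIT  vc=[7, 13, 5]
11: 0x16 (blk 5, set 1) → VC-HIT  vc=[7, 13, 15]
12: 0x3e (blk 15, set 1) → VC-HIT  vc=[7, 13, 5]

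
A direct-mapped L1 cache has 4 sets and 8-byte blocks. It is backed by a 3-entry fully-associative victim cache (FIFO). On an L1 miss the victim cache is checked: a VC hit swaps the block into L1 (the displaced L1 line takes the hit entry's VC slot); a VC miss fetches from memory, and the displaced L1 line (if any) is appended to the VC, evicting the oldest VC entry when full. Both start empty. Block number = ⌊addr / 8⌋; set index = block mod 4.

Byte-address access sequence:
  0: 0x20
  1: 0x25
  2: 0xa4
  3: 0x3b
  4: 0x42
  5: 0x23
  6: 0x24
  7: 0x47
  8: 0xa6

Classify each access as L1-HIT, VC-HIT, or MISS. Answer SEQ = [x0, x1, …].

  [0] addr=0x20 blk=4 s=0: MISS | VC []
  [1] addr=0x25 blk=4 s=0: L1-HIT | VC []
  [2] addr=0xa4 blk=20 s=0: MISS | VC [4]
  [3] addr=0x3b blk=7 s=3: MISS | VC [4]
  [4] addr=0x42 blk=8 s=0: MISS | VC [4, 20]
  [5] addr=0x23 blk=4 s=0: VC-HIT | VC [8, 20]
  [6] addr=0x24 blk=4 s=0: L1-HIT | VC [8, 20]
  [7] addr=0x47 blk=8 s=0: VC-HIT | VC [4, 20]
  [8] addr=0xa6 blk=20 s=0: VC-HIT | VC [4, 8]

SEQ = [MISS, L1-HIT, MISS, MISS, MISS, VC-HIT, L1-HIT, VC-HIT, VC-HIT]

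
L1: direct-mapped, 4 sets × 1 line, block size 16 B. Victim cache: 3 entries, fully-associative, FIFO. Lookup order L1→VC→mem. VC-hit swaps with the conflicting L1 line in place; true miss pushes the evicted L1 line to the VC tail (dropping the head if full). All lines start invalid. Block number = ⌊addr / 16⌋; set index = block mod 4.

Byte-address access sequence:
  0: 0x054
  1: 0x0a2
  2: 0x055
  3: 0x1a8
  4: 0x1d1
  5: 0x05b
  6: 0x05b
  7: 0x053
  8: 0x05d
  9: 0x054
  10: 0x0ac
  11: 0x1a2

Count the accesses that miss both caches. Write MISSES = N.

MISSES = 4

#0 0x54→b5/s1 MISS; vc=[]
#1 0xa2→b10/s2 MISS; vc=[]
#2 0x55→b5/s1 L1-HIT; vc=[]
#3 0x1a8→b26/s2 MISS; vc=[10]
#4 0x1d1→b29/s1 MISS; vc=[10,5]
#5 0x5b→b5/s1 VC-HIT; vc=[10,29]
#6 0x5b→b5/s1 L1-HIT; vc=[10,29]
#7 0x53→b5/s1 L1-HIT; vc=[10,29]
#8 0x5d→b5/s1 L1-HIT; vc=[10,29]
#9 0x54→b5/s1 L1-HIT; vc=[10,29]
#10 0xac→b10/s2 VC-HIT; vc=[26,29]
#11 0x1a2→b26/s2 VC-HIT; vc=[10,29]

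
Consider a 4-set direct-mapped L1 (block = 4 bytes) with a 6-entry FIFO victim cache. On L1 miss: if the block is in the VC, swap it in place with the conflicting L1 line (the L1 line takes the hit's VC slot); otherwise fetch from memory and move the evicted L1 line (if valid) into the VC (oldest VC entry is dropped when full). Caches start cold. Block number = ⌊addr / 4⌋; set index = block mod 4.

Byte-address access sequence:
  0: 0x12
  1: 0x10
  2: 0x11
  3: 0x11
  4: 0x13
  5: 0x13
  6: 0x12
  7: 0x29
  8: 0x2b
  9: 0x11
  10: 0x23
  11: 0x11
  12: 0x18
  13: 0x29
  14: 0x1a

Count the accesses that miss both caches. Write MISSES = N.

MISSES = 4

0: 0x12 (blk 4, set 0) → MISS  vc=[]
1: 0x10 (blk 4, set 0) → L1-HIT  vc=[]
2: 0x11 (blk 4, set 0) → L1-HIT  vc=[]
3: 0x11 (blk 4, set 0) → L1-HIT  vc=[]
4: 0x13 (blk 4, set 0) → L1-HIT  vc=[]
5: 0x13 (blk 4, set 0) → L1-HIT  vc=[]
6: 0x12 (blk 4, set 0) → L1-HIT  vc=[]
7: 0x29 (blk 10, set 2) → MISS  vc=[]
8: 0x2b (blk 10, set 2) → L1-HIT  vc=[]
9: 0x11 (blk 4, set 0) → L1-HIT  vc=[]
10: 0x23 (blk 8, set 0) → MISS  vc=[4]
11: 0x11 (blk 4, set 0) → VC-HIT  vc=[8]
12: 0x18 (blk 6, set 2) → MISS  vc=[8, 10]
13: 0x29 (blk 10, set 2) → VC-HIT  vc=[8, 6]
14: 0x1a (blk 6, set 2) → VC-HIT  vc=[8, 10]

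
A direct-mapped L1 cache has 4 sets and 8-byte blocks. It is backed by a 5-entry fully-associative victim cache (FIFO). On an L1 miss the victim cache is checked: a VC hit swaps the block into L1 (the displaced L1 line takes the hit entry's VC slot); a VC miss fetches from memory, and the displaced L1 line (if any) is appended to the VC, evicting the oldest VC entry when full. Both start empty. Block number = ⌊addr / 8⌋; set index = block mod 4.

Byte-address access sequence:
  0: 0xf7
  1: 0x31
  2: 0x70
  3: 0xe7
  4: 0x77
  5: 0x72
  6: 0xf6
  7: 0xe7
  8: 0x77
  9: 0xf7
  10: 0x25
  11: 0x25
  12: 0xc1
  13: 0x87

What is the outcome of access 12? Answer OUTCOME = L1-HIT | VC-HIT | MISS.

OUTCOME = MISS

0: 0xf7 (blk 30, set 2) → MISS  vc=[]
1: 0x31 (blk 6, set 2) → MISS  vc=[30]
2: 0x70 (blk 14, set 2) → MISS  vc=[30, 6]
3: 0xe7 (blk 28, set 0) → MISS  vc=[30, 6]
4: 0x77 (blk 14, set 2) → L1-HIT  vc=[30, 6]
5: 0x72 (blk 14, set 2) → L1-HIT  vc=[30, 6]
6: 0xf6 (blk 30, set 2) → VC-HIT  vc=[14, 6]
7: 0xe7 (blk 28, set 0) → L1-HIT  vc=[14, 6]
8: 0x77 (blk 14, set 2) → VC-HIT  vc=[30, 6]
9: 0xf7 (blk 30, set 2) → VC-HIT  vc=[14, 6]
10: 0x25 (blk 4, set 0) → MISS  vc=[14, 6, 28]
11: 0x25 (blk 4, set 0) → L1-HIT  vc=[14, 6, 28]
12: 0xc1 (blk 24, set 0) → MISS  vc=[14, 6, 28, 4]
13: 0x87 (blk 16, set 0) → MISS  vc=[14, 6, 28, 4, 24]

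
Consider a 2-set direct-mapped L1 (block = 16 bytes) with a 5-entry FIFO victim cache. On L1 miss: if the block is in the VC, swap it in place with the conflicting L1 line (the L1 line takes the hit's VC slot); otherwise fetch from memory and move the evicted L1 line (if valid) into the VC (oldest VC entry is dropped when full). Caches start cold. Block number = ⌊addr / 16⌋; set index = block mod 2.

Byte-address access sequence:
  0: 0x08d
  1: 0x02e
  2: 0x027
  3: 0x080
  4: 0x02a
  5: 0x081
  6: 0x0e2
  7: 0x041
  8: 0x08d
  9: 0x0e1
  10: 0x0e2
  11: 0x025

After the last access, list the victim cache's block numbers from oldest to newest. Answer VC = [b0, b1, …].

VC = [14, 4, 8]

  [0] addr=0x8d blk=8 s=0: MISS | VC []
  [1] addr=0x2e blk=2 s=0: MISS | VC [8]
  [2] addr=0x27 blk=2 s=0: L1-HIT | VC [8]
  [3] addr=0x80 blk=8 s=0: VC-HIT | VC [2]
  [4] addr=0x2a blk=2 s=0: VC-HIT | VC [8]
  [5] addr=0x81 blk=8 s=0: VC-HIT | VC [2]
  [6] addr=0xe2 blk=14 s=0: MISS | VC [2, 8]
  [7] addr=0x41 blk=4 s=0: MISS | VC [2, 8, 14]
  [8] addr=0x8d blk=8 s=0: VC-HIT | VC [2, 4, 14]
  [9] addr=0xe1 blk=14 s=0: VC-HIT | VC [2, 4, 8]
  [10] addr=0xe2 blk=14 s=0: L1-HIT | VC [2, 4, 8]
  [11] addr=0x25 blk=2 s=0: VC-HIT | VC [14, 4, 8]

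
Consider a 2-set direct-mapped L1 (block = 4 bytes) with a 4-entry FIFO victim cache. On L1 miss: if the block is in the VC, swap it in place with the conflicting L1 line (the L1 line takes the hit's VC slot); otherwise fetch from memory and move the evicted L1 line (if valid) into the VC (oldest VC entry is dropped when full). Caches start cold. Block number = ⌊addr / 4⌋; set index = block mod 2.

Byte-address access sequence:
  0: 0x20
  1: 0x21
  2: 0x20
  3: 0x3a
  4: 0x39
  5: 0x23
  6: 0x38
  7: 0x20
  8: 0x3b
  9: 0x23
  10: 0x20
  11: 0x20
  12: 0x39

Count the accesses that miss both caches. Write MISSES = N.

  [0] addr=0x20 blk=8 s=0: MISS | VC []
  [1] addr=0x21 blk=8 s=0: L1-HIT | VC []
  [2] addr=0x20 blk=8 s=0: L1-HIT | VC []
  [3] addr=0x3a blk=14 s=0: MISS | VC [8]
  [4] addr=0x39 blk=14 s=0: L1-HIT | VC [8]
  [5] addr=0x23 blk=8 s=0: VC-HIT | VC [14]
  [6] addr=0x38 blk=14 s=0: VC-HIT | VC [8]
  [7] addr=0x20 blk=8 s=0: VC-HIT | VC [14]
  [8] addr=0x3b blk=14 s=0: VC-HIT | VC [8]
  [9] addr=0x23 blk=8 s=0: VC-HIT | VC [14]
  [10] addr=0x20 blk=8 s=0: L1-HIT | VC [14]
  [11] addr=0x20 blk=8 s=0: L1-HIT | VC [14]
  [12] addr=0x39 blk=14 s=0: VC-HIT | VC [8]

MISSES = 2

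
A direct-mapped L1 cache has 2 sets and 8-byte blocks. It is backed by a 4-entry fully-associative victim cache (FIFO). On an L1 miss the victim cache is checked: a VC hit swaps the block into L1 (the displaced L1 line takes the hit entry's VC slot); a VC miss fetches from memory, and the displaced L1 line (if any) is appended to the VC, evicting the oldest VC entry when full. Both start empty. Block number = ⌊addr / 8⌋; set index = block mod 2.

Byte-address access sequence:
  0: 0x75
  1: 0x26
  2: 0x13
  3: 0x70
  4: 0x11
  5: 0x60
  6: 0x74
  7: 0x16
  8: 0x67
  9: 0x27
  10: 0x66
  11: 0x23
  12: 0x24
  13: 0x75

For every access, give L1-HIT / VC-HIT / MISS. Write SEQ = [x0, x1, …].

#0 0x75→b14/s0 MISS; vc=[]
#1 0x26→b4/s0 MISS; vc=[14]
#2 0x13→b2/s0 MISS; vc=[14,4]
#3 0x70→b14/s0 VC-HIT; vc=[2,4]
#4 0x11→b2/s0 VC-HIT; vc=[14,4]
#5 0x60→b12/s0 MISS; vc=[14,4,2]
#6 0x74→b14/s0 VC-HIT; vc=[12,4,2]
#7 0x16→b2/s0 VC-HIT; vc=[12,4,14]
#8 0x67→b12/s0 VC-HIT; vc=[2,4,14]
#9 0x27→b4/s0 VC-HIT; vc=[2,12,14]
#10 0x66→b12/s0 VC-HIT; vc=[2,4,14]
#11 0x23→b4/s0 VC-HIT; vc=[2,12,14]
#12 0x24→b4/s0 L1-HIT; vc=[2,12,14]
#13 0x75→b14/s0 VC-HIT; vc=[2,12,4]

SEQ = [MISS, MISS, MISS, VC-HIT, VC-HIT, MISS, VC-HIT, VC-HIT, VC-HIT, VC-HIT, VC-HIT, VC-HIT, L1-HIT, VC-HIT]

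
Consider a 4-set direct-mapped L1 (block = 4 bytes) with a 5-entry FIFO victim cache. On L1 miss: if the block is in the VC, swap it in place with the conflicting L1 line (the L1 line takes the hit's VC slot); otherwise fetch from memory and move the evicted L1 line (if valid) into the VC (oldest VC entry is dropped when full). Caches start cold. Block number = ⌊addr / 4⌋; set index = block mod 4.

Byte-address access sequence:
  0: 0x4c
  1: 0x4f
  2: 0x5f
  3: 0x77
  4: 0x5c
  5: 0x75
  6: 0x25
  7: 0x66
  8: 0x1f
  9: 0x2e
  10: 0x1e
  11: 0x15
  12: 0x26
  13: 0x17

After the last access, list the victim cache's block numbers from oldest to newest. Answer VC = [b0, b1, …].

#0 0x4c→b19/s3 MISS; vc=[]
#1 0x4f→b19/s3 L1-HIT; vc=[]
#2 0x5f→b23/s3 MISS; vc=[19]
#3 0x77→b29/s1 MISS; vc=[19]
#4 0x5c→b23/s3 L1-HIT; vc=[19]
#5 0x75→b29/s1 L1-HIT; vc=[19]
#6 0x25→b9/s1 MISS; vc=[19,29]
#7 0x66→b25/s1 MISS; vc=[19,29,9]
#8 0x1f→b7/s3 MISS; vc=[19,29,9,23]
#9 0x2e→b11/s3 MISS; vc=[19,29,9,23,7]
#10 0x1e→b7/s3 VC-HIT; vc=[19,29,9,23,11]
#11 0x15→b5/s1 MISS; vc=[29,9,23,11,25]
#12 0x26→b9/s1 VC-HIT; vc=[29,5,23,11,25]
#13 0x17→b5/s1 VC-HIT; vc=[29,9,23,11,25]

VC = [29, 9, 23, 11, 25]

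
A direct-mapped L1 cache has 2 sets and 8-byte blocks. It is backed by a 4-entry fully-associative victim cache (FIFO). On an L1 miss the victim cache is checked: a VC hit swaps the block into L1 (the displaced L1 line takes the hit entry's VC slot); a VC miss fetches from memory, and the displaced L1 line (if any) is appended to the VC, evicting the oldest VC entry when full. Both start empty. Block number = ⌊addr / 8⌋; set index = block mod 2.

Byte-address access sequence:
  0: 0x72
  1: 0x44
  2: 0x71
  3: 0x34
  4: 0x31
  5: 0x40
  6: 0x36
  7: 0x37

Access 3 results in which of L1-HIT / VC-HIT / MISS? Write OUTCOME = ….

OUTCOME = MISS

0: 0x72 (blk 14, set 0) → MISS  vc=[]
1: 0x44 (blk 8, set 0) → MISS  vc=[14]
2: 0x71 (blk 14, set 0) → VC-HIT  vc=[8]
3: 0x34 (blk 6, set 0) → MISS  vc=[8, 14]
4: 0x31 (blk 6, set 0) → L1-HIT  vc=[8, 14]
5: 0x40 (blk 8, set 0) → VC-HIT  vc=[6, 14]
6: 0x36 (blk 6, set 0) → VC-HIT  vc=[8, 14]
7: 0x37 (blk 6, set 0) → L1-HIT  vc=[8, 14]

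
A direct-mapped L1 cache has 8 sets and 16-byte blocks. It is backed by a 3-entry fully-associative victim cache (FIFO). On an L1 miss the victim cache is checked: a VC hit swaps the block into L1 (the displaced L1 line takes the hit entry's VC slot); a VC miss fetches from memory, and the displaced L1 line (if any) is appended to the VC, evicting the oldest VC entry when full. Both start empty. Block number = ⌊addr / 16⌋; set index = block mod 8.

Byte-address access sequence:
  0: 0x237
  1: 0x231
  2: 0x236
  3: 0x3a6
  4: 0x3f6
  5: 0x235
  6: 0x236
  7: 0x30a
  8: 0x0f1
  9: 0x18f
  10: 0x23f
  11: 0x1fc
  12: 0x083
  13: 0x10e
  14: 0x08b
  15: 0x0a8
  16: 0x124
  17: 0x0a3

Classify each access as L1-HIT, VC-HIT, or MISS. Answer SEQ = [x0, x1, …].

#0 0x237→b35/s3 MISS; vc=[]
#1 0x231→b35/s3 L1-HIT; vc=[]
#2 0x236→b35/s3 L1-HIT; vc=[]
#3 0x3a6→b58/s2 MISS; vc=[]
#4 0x3f6→b63/s7 MISS; vc=[]
#5 0x235→b35/s3 L1-HIT; vc=[]
#6 0x236→b35/s3 L1-HIT; vc=[]
#7 0x30a→b48/s0 MISS; vc=[]
#8 0xf1→b15/s7 MISS; vc=[63]
#9 0x18f→b24/s0 MISS; vc=[63,48]
#10 0x23f→b35/s3 L1-HIT; vc=[63,48]
#11 0x1fc→b31/s7 MISS; vc=[63,48,15]
#12 0x83→b8/s0 MISS; vc=[48,15,24]
#13 0x10e→b16/s0 MISS; vc=[15,24,8]
#14 0x8b→b8/s0 VC-HIT; vc=[15,24,16]
#15 0xa8→b10/s2 MISS; vc=[24,16,58]
#16 0x124→b18/s2 MISS; vc=[16,58,10]
#17 0xa3→b10/s2 VC-HIT; vc=[16,58,18]

SEQ = [MISS, L1-HIT, L1-HIT, MISS, MISS, L1-HIT, L1-HIT, MISS, MISS, MISS, L1-HIT, MISS, MISS, MISS, VC-HIT, MISS, MISS, VC-HIT]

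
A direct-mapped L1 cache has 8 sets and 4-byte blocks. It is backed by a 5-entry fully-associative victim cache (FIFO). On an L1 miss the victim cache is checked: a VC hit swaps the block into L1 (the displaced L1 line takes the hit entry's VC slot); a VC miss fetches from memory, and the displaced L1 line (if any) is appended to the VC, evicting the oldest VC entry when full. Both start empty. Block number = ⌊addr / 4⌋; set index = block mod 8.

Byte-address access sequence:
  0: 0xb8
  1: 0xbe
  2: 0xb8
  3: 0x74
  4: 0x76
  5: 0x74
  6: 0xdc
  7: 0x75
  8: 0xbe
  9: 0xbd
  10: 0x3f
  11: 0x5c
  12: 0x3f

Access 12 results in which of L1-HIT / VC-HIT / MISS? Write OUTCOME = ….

OUTCOME = VC-HIT

  [0] addr=0xb8 blk=46 s=6: MISS | VC []
  [1] addr=0xbe blk=47 s=7: MISS | VC []
  [2] addr=0xb8 blk=46 s=6: L1-HIT | VC []
  [3] addr=0x74 blk=29 s=5: MISS | VC []
  [4] addr=0x76 blk=29 s=5: L1-HIT | VC []
  [5] addr=0x74 blk=29 s=5: L1-HIT | VC []
  [6] addr=0xdc blk=55 s=7: MISS | VC [47]
  [7] addr=0x75 blk=29 s=5: L1-HIT | VC [47]
  [8] addr=0xbe blk=47 s=7: VC-HIT | VC [55]
  [9] addr=0xbd blk=47 s=7: L1-HIT | VC [55]
  [10] addr=0x3f blk=15 s=7: MISS | VC [55, 47]
  [11] addr=0x5c blk=23 s=7: MISS | VC [55, 47, 15]
  [12] addr=0x3f blk=15 s=7: VC-HIT | VC [55, 47, 23]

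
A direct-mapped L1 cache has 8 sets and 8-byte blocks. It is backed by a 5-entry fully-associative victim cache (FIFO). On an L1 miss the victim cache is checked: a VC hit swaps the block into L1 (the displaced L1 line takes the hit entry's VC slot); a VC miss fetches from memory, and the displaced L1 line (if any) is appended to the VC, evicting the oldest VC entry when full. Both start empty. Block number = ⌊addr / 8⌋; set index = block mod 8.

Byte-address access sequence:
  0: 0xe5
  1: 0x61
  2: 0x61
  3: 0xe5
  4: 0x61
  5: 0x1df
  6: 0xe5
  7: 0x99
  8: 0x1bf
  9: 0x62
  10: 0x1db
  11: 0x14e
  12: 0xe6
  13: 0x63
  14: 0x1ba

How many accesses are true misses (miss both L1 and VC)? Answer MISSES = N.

#0 0xe5→b28/s4 MISS; vc=[]
#1 0x61→b12/s4 MISS; vc=[28]
#2 0x61→b12/s4 L1-HIT; vc=[28]
#3 0xe5→b28/s4 VC-HIT; vc=[12]
#4 0x61→b12/s4 VC-HIT; vc=[28]
#5 0x1df→b59/s3 MISS; vc=[28]
#6 0xe5→b28/s4 VC-HIT; vc=[12]
#7 0x99→b19/s3 MISS; vc=[12,59]
#8 0x1bf→b55/s7 MISS; vc=[12,59]
#9 0x62→b12/s4 VC-HIT; vc=[28,59]
#10 0x1db→b59/s3 VC-HIT; vc=[28,19]
#11 0x14e→b41/s1 MISS; vc=[28,19]
#12 0xe6→b28/s4 VC-HIT; vc=[12,19]
#13 0x63→b12/s4 VC-HIT; vc=[28,19]
#14 0x1ba→b55/s7 L1-HIT; vc=[28,19]

MISSES = 6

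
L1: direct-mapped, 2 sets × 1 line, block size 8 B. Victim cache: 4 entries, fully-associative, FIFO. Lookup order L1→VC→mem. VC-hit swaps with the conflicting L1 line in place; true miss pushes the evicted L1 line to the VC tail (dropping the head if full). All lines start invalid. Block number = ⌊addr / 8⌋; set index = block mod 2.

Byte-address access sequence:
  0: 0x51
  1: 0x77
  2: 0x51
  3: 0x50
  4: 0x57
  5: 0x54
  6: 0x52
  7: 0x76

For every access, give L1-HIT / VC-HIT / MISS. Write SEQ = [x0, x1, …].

#0 0x51→b10/s0 MISS; vc=[]
#1 0x77→b14/s0 MISS; vc=[10]
#2 0x51→b10/s0 VC-HIT; vc=[14]
#3 0x50→b10/s0 L1-HIT; vc=[14]
#4 0x57→b10/s0 L1-HIT; vc=[14]
#5 0x54→b10/s0 L1-HIT; vc=[14]
#6 0x52→b10/s0 L1-HIT; vc=[14]
#7 0x76→b14/s0 VC-HIT; vc=[10]

SEQ = [MISS, MISS, VC-HIT, L1-HIT, L1-HIT, L1-HIT, L1-HIT, VC-HIT]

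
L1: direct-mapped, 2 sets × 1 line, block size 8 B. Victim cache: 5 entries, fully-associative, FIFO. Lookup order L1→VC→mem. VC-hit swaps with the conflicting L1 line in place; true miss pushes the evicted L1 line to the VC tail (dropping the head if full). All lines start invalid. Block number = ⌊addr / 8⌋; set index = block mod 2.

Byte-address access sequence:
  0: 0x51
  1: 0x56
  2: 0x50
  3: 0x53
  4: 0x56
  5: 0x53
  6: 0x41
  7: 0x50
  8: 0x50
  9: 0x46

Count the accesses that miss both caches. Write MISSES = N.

#0 0x51→b10/s0 MISS; vc=[]
#1 0x56→b10/s0 L1-HIT; vc=[]
#2 0x50→b10/s0 L1-HIT; vc=[]
#3 0x53→b10/s0 L1-HIT; vc=[]
#4 0x56→b10/s0 L1-HIT; vc=[]
#5 0x53→b10/s0 L1-HIT; vc=[]
#6 0x41→b8/s0 MISS; vc=[10]
#7 0x50→b10/s0 VC-HIT; vc=[8]
#8 0x50→b10/s0 L1-HIT; vc=[8]
#9 0x46→b8/s0 VC-HIT; vc=[10]

MISSES = 2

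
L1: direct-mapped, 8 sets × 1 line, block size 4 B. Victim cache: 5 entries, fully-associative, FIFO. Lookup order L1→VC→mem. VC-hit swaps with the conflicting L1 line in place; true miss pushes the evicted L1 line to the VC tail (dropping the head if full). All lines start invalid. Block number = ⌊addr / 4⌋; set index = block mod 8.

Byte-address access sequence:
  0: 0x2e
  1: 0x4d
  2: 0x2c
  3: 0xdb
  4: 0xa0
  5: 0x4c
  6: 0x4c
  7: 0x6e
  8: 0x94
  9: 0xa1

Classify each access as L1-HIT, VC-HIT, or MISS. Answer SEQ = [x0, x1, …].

SEQ = [MISS, MISS, VC-HIT, MISS, MISS, VC-HIT, L1-HIT, MISS, MISS, L1-HIT]

  [0] addr=0x2e blk=11 s=3: MISS | VC []
  [1] addr=0x4d blk=19 s=3: MISS | VC [11]
  [2] addr=0x2c blk=11 s=3: VC-HIT | VC [19]
  [3] addr=0xdb blk=54 s=6: MISS | VC [19]
  [4] addr=0xa0 blk=40 s=0: MISS | VC [19]
  [5] addr=0x4c blk=19 s=3: VC-HIT | VC [11]
  [6] addr=0x4c blk=19 s=3: L1-HIT | VC [11]
  [7] addr=0x6e blk=27 s=3: MISS | VC [11, 19]
  [8] addr=0x94 blk=37 s=5: MISS | VC [11, 19]
  [9] addr=0xa1 blk=40 s=0: L1-HIT | VC [11, 19]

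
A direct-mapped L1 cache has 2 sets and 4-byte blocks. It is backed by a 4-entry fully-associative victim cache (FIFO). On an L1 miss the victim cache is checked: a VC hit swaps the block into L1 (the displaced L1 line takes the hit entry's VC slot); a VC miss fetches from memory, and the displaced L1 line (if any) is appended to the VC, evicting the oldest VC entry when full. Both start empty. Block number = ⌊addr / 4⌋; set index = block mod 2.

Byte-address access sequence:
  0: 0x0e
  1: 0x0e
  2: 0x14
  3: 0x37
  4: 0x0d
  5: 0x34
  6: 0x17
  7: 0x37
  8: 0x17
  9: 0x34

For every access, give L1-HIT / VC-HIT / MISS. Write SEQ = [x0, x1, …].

  [0] addr=0xe blk=3 s=1: MISS | VC []
  [1] addr=0xe blk=3 s=1: L1-HIT | VC []
  [2] addr=0x14 blk=5 s=1: MISS | VC [3]
  [3] addr=0x37 blk=13 s=1: MISS | VC [3, 5]
  [4] addr=0xd blk=3 s=1: VC-HIT | VC [13, 5]
  [5] addr=0x34 blk=13 s=1: VC-HIT | VC [3, 5]
  [6] addr=0x17 blk=5 s=1: VC-HIT | VC [3, 13]
  [7] addr=0x37 blk=13 s=1: VC-HIT | VC [3, 5]
  [8] addr=0x17 blk=5 s=1: VC-HIT | VC [3, 13]
  [9] addr=0x34 blk=13 s=1: VC-HIT | VC [3, 5]

SEQ = [MISS, L1-HIT, MISS, MISS, VC-HIT, VC-HIT, VC-HIT, VC-HIT, VC-HIT, VC-HIT]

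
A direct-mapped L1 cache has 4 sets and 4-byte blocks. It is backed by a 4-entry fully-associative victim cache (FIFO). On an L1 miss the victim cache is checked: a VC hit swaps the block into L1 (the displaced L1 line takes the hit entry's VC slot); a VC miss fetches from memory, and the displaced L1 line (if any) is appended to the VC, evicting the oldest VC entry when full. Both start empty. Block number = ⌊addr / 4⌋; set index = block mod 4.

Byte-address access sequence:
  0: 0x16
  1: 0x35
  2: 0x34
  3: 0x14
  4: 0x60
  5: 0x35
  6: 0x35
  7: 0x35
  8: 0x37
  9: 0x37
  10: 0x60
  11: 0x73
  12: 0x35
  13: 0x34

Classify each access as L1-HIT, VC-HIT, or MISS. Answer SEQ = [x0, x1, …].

SEQ = [MISS, MISS, L1-HIT, VC-HIT, MISS, VC-HIT, L1-HIT, L1-HIT, L1-HIT, L1-HIT, L1-HIT, MISS, L1-HIT, L1-HIT]

#0 0x16→b5/s1 MISS; vc=[]
#1 0x35→b13/s1 MISS; vc=[5]
#2 0x34→b13/s1 L1-HIT; vc=[5]
#3 0x14→b5/s1 VC-HIT; vc=[13]
#4 0x60→b24/s0 MISS; vc=[13]
#5 0x35→b13/s1 VC-HIT; vc=[5]
#6 0x35→b13/s1 L1-HIT; vc=[5]
#7 0x35→b13/s1 L1-HIT; vc=[5]
#8 0x37→b13/s1 L1-HIT; vc=[5]
#9 0x37→b13/s1 L1-HIT; vc=[5]
#10 0x60→b24/s0 L1-HIT; vc=[5]
#11 0x73→b28/s0 MISS; vc=[5,24]
#12 0x35→b13/s1 L1-HIT; vc=[5,24]
#13 0x34→b13/s1 L1-HIT; vc=[5,24]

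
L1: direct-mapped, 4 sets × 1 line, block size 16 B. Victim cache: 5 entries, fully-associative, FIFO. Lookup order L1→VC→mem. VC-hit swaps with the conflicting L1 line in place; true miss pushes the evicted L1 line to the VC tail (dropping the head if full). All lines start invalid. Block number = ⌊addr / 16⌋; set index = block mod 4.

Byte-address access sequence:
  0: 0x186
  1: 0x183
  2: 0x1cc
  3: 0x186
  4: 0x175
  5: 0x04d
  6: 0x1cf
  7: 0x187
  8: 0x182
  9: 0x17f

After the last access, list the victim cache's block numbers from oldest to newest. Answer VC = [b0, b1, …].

VC = [4, 28]

  [0] addr=0x186 blk=24 s=0: MISS | VC []
  [1] addr=0x183 blk=24 s=0: L1-HIT | VC []
  [2] addr=0x1cc blk=28 s=0: MISS | VC [24]
  [3] addr=0x186 blk=24 s=0: VC-HIT | VC [28]
  [4] addr=0x175 blk=23 s=3: MISS | VC [28]
  [5] addr=0x4d blk=4 s=0: MISS | VC [28, 24]
  [6] addr=0x1cf blk=28 s=0: VC-HIT | VC [4, 24]
  [7] addr=0x187 blk=24 s=0: VC-HIT | VC [4, 28]
  [8] addr=0x182 blk=24 s=0: L1-HIT | VC [4, 28]
  [9] addr=0x17f blk=23 s=3: L1-HIT | VC [4, 28]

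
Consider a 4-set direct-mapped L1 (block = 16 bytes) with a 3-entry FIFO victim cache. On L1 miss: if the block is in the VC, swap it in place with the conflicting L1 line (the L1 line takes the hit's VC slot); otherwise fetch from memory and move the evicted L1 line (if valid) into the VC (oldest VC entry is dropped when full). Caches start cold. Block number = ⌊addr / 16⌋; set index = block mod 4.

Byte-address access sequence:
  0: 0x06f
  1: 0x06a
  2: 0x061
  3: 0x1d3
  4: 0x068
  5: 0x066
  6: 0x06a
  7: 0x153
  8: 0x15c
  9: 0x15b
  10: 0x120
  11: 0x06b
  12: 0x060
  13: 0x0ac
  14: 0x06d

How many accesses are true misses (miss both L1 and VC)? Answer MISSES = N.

0: 0x6f (blk 6, set 2) → MISS  vc=[]
1: 0x6a (blk 6, set 2) → L1-HIT  vc=[]
2: 0x61 (blk 6, set 2) → L1-HIT  vc=[]
3: 0x1d3 (blk 29, set 1) → MISS  vc=[]
4: 0x68 (blk 6, set 2) → L1-HIT  vc=[]
5: 0x66 (blk 6, set 2) → L1-HIT  vc=[]
6: 0x6a (blk 6, set 2) → L1-HIT  vc=[]
7: 0x153 (blk 21, set 1) → MISS  vc=[29]
8: 0x15c (blk 21, set 1) → L1-HIT  vc=[29]
9: 0x15b (blk 21, set 1) → L1-HIT  vc=[29]
10: 0x120 (blk 18, set 2) → MISS  vc=[29, 6]
11: 0x6b (blk 6, set 2) → VC-HIT  vc=[29, 18]
12: 0x60 (blk 6, set 2) → L1-HIT  vc=[29, 18]
13: 0xac (blk 10, set 2) → MISS  vc=[29, 18, 6]
14: 0x6d (blk 6, set 2) → VC-HIT  vc=[29, 18, 10]

MISSES = 5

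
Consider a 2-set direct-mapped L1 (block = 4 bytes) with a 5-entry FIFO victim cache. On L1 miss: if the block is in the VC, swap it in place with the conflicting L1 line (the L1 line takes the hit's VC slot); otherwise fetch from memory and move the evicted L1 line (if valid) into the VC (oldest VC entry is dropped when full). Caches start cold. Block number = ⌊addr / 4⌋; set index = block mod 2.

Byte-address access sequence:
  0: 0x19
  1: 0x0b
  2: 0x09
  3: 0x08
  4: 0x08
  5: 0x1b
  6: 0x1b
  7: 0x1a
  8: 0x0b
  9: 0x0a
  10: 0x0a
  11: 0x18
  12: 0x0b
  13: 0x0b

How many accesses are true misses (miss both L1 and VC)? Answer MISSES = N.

  [0] addr=0x19 blk=6 s=0: MISS | VC []
  [1] addr=0xb blk=2 s=0: MISS | VC [6]
  [2] addr=0x9 blk=2 s=0: L1-HIT | VC [6]
  [3] addr=0x8 blk=2 s=0: L1-HIT | VC [6]
  [4] addr=0x8 blk=2 s=0: L1-HIT | VC [6]
  [5] addr=0x1b blk=6 s=0: VC-HIT | VC [2]
  [6] addr=0x1b blk=6 s=0: L1-HIT | VC [2]
  [7] addr=0x1a blk=6 s=0: L1-HIT | VC [2]
  [8] addr=0xb blk=2 s=0: VC-HIT | VC [6]
  [9] addr=0xa blk=2 s=0: L1-HIT | VC [6]
  [10] addr=0xa blk=2 s=0: L1-HIT | VC [6]
  [11] addr=0x18 blk=6 s=0: VC-HIT | VC [2]
  [12] addr=0xb blk=2 s=0: VC-HIT | VC [6]
  [13] addr=0xb blk=2 s=0: L1-HIT | VC [6]

MISSES = 2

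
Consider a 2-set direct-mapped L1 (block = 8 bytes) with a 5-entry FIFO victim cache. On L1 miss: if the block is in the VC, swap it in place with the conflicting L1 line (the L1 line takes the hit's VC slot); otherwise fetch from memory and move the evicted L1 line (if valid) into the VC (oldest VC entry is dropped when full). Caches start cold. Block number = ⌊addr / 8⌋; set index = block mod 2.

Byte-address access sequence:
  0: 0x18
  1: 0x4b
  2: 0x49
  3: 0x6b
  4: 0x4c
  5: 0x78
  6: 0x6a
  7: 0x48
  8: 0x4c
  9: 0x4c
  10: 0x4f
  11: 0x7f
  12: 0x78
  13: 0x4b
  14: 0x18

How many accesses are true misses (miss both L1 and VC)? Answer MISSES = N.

  [0] addr=0x18 blk=3 s=1: MISS | VC []
  [1] addr=0x4b blk=9 s=1: MISS | VC [3]
  [2] addr=0x49 blk=9 s=1: L1-HIT | VC [3]
  [3] addr=0x6b blk=13 s=1: MISS | VC [3, 9]
  [4] addr=0x4c blk=9 s=1: VC-HIT | VC [3, 13]
  [5] addr=0x78 blk=15 s=1: MISS | VC [3, 13, 9]
  [6] addr=0x6a blk=13 s=1: VC-HIT | VC [3, 15, 9]
  [7] addr=0x48 blk=9 s=1: VC-HIT | VC [3, 15, 13]
  [8] addr=0x4c blk=9 s=1: L1-HIT | VC [3, 15, 13]
  [9] addr=0x4c blk=9 s=1: L1-HIT | VC [3, 15, 13]
  [10] addr=0x4f blk=9 s=1: L1-HIT | VC [3, 15, 13]
  [11] addr=0x7f blk=15 s=1: VC-HIT | VC [3, 9, 13]
  [12] addr=0x78 blk=15 s=1: L1-HIT | VC [3, 9, 13]
  [13] addr=0x4b blk=9 s=1: VC-HIT | VC [3, 15, 13]
  [14] addr=0x18 blk=3 s=1: VC-HIT | VC [9, 15, 13]

MISSES = 4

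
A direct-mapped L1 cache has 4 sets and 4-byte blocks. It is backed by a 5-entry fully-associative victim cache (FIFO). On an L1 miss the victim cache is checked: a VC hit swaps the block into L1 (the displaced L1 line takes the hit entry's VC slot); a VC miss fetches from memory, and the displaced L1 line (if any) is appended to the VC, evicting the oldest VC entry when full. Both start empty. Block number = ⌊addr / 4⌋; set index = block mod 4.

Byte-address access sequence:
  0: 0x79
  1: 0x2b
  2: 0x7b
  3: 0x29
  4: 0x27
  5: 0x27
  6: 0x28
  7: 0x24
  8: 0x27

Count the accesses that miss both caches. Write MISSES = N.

MISSES = 3

  [0] addr=0x79 blk=30 s=2: MISS | VC []
  [1] addr=0x2b blk=10 s=2: MISS | VC [30]
  [2] addr=0x7b blk=30 s=2: VC-HIT | VC [10]
  [3] addr=0x29 blk=10 s=2: VC-HIT | VC [30]
  [4] addr=0x27 blk=9 s=1: MISS | VC [30]
  [5] addr=0x27 blk=9 s=1: L1-HIT | VC [30]
  [6] addr=0x28 blk=10 s=2: L1-HIT | VC [30]
  [7] addr=0x24 blk=9 s=1: L1-HIT | VC [30]
  [8] addr=0x27 blk=9 s=1: L1-HIT | VC [30]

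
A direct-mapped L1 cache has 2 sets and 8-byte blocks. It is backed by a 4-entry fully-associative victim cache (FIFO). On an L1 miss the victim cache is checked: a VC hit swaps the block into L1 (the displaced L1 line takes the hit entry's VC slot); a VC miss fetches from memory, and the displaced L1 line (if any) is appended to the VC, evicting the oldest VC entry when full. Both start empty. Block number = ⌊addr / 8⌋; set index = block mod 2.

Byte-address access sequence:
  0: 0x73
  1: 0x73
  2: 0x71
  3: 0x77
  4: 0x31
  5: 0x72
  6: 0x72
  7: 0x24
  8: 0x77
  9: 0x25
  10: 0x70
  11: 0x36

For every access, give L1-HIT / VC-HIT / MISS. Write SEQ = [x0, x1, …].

0: 0x73 (blk 14, set 0) → MISS  vc=[]
1: 0x73 (blk 14, set 0) → L1-HIT  vc=[]
2: 0x71 (blk 14, set 0) → L1-HIT  vc=[]
3: 0x77 (blk 14, set 0) → L1-HIT  vc=[]
4: 0x31 (blk 6, set 0) → MISS  vc=[14]
5: 0x72 (blk 14, set 0) → VC-HIT  vc=[6]
6: 0x72 (blk 14, set 0) → L1-HIT  vc=[6]
7: 0x24 (blk 4, set 0) → MISS  vc=[6, 14]
8: 0x77 (blk 14, set 0) → VC-HIT  vc=[6, 4]
9: 0x25 (blk 4, set 0) → VC-HIT  vc=[6, 14]
10: 0x70 (blk 14, set 0) → VC-HIT  vc=[6, 4]
11: 0x36 (blk 6, set 0) → VC-HIT  vc=[14, 4]

SEQ = [MISS, L1-HIT, L1-HIT, L1-HIT, MISS, VC-HIT, L1-HIT, MISS, VC-HIT, VC-HIT, VC-HIT, VC-HIT]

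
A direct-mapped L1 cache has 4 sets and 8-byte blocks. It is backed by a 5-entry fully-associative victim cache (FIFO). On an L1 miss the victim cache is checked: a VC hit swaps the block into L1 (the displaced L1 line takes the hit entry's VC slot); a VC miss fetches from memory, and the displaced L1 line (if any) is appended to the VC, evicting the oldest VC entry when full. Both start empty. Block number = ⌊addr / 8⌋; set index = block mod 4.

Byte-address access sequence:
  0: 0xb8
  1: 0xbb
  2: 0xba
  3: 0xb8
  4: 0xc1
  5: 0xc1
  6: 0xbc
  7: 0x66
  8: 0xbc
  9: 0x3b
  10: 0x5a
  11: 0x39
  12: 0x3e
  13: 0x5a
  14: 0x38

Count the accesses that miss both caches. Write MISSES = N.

#0 0xb8→b23/s3 MISS; vc=[]
#1 0xbb→b23/s3 L1-HIT; vc=[]
#2 0xba→b23/s3 L1-HIT; vc=[]
#3 0xb8→b23/s3 L1-HIT; vc=[]
#4 0xc1→b24/s0 MISS; vc=[]
#5 0xc1→b24/s0 L1-HIT; vc=[]
#6 0xbc→b23/s3 L1-HIT; vc=[]
#7 0x66→b12/s0 MISS; vc=[24]
#8 0xbc→b23/s3 L1-HIT; vc=[24]
#9 0x3b→b7/s3 MISS; vc=[24,23]
#10 0x5a→b11/s3 MISS; vc=[24,23,7]
#11 0x39→b7/s3 VC-HIT; vc=[24,23,11]
#12 0x3e→b7/s3 L1-HIT; vc=[24,23,11]
#13 0x5a→b11/s3 VC-HIT; vc=[24,23,7]
#14 0x38→b7/s3 VC-HIT; vc=[24,23,11]

MISSES = 5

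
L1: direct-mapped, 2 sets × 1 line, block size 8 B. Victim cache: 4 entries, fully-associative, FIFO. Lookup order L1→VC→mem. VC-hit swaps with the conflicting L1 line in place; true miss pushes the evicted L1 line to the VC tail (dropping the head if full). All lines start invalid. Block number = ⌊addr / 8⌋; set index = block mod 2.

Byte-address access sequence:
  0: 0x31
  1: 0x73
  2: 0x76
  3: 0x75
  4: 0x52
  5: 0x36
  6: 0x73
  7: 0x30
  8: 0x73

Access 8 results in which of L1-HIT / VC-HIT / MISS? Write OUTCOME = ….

OUTCOME = VC-HIT

  [0] addr=0x31 blk=6 s=0: MISS | VC []
  [1] addr=0x73 blk=14 s=0: MISS | VC [6]
  [2] addr=0x76 blk=14 s=0: L1-HIT | VC [6]
  [3] addr=0x75 blk=14 s=0: L1-HIT | VC [6]
  [4] addr=0x52 blk=10 s=0: MISS | VC [6, 14]
  [5] addr=0x36 blk=6 s=0: VC-HIT | VC [10, 14]
  [6] addr=0x73 blk=14 s=0: VC-HIT | VC [10, 6]
  [7] addr=0x30 blk=6 s=0: VC-HIT | VC [10, 14]
  [8] addr=0x73 blk=14 s=0: VC-HIT | VC [10, 6]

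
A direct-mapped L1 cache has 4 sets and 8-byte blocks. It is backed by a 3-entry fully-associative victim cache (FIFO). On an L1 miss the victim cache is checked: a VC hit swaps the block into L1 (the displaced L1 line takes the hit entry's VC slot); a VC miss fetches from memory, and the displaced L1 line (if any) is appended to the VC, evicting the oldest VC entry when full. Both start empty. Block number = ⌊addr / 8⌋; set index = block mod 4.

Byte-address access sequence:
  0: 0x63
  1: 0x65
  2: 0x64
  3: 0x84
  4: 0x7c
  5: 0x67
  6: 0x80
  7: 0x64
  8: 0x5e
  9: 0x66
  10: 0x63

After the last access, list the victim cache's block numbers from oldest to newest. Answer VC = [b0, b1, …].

  [0] addr=0x63 blk=12 s=0: MISS | VC []
  [1] addr=0x65 blk=12 s=0: L1-HIT | VC []
  [2] addr=0x64 blk=12 s=0: L1-HIT | VC []
  [3] addr=0x84 blk=16 s=0: MISS | VC [12]
  [4] addr=0x7c blk=15 s=3: MISS | VC [12]
  [5] addr=0x67 blk=12 s=0: VC-HIT | VC [16]
  [6] addr=0x80 blk=16 s=0: VC-HIT | VC [12]
  [7] addr=0x64 blk=12 s=0: VC-HIT | VC [16]
  [8] addr=0x5e blk=11 s=3: MISS | VC [16, 15]
  [9] addr=0x66 blk=12 s=0: L1-HIT | VC [16, 15]
  [10] addr=0x63 blk=12 s=0: L1-HIT | VC [16, 15]

VC = [16, 15]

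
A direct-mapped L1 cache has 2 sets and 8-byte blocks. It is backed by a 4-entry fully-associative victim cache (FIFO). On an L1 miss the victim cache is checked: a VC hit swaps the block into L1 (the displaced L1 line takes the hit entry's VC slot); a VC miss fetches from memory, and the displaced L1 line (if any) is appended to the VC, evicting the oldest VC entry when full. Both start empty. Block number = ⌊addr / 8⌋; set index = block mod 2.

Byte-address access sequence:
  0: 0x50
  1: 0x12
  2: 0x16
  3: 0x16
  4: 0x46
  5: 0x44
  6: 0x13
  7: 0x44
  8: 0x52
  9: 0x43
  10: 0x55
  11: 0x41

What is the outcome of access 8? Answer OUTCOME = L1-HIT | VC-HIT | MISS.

OUTCOME = VC-HIT

#0 0x50→b10/s0 MISS; vc=[]
#1 0x12→b2/s0 MISS; vc=[10]
#2 0x16→b2/s0 L1-HIT; vc=[10]
#3 0x16→b2/s0 L1-HIT; vc=[10]
#4 0x46→b8/s0 MISS; vc=[10,2]
#5 0x44→b8/s0 L1-HIT; vc=[10,2]
#6 0x13→b2/s0 VC-HIT; vc=[10,8]
#7 0x44→b8/s0 VC-HIT; vc=[10,2]
#8 0x52→b10/s0 VC-HIT; vc=[8,2]
#9 0x43→b8/s0 VC-HIT; vc=[10,2]
#10 0x55→b10/s0 VC-HIT; vc=[8,2]
#11 0x41→b8/s0 VC-HIT; vc=[10,2]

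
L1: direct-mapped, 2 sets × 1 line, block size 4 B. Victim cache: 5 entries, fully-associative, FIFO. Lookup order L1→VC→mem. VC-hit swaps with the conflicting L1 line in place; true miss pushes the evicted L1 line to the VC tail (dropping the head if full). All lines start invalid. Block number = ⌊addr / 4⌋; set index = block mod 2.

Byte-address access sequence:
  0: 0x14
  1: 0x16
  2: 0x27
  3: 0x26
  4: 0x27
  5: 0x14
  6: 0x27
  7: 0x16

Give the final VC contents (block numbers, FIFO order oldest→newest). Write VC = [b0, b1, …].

VC = [9]

0: 0x14 (blk 5, set 1) → MISS  vc=[]
1: 0x16 (blk 5, set 1) → L1-HIT  vc=[]
2: 0x27 (blk 9, set 1) → MISS  vc=[5]
3: 0x26 (blk 9, set 1) → L1-HIT  vc=[5]
4: 0x27 (blk 9, set 1) → L1-HIT  vc=[5]
5: 0x14 (blk 5, set 1) → VC-HIT  vc=[9]
6: 0x27 (blk 9, set 1) → VC-HIT  vc=[5]
7: 0x16 (blk 5, set 1) → VC-HIT  vc=[9]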